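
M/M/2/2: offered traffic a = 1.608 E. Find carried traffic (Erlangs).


B(2,1.608) = 0.331425 (Erlang-B)
Carried load = a(1 − B) = 1.608·(1 − 0.331425) = 1.608·0.668575 = 1.0751 E

Final: 1.0751 Erlangs


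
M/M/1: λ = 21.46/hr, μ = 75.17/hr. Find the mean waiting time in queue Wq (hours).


ρ = 21.46/75.17 = 0.2855
Wq = ρ/(μ−λ) = 0.2855/(75.17 − 21.46) = 0.2855/53.71 = 0.005315 hr

Final: 0.005315 hr


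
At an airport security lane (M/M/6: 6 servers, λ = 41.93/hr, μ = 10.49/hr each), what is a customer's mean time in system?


a = 3.9971; ρ = 0.6662; P₀ = 0.016740
Lq = P₀·a^c·ρ/(c!(1−ρ)²) = 0.56691
Wq = Lq/λ = 0.56691/41.93 = 0.01352 hr
W = Wq + 1/μ = 0.01352 + 0.09533 = 0.10885 hr

Final: 0.10885 hr


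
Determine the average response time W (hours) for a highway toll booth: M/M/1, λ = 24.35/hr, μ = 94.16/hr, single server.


W = 1/(μ−λ) = 1/(94.16 − 24.35) = 1/69.81 = 0.01432 hr

Final: 0.01432 hr


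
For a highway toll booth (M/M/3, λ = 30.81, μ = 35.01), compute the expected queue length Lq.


a = λ/μ = 0.8800; ρ = a/3 = 0.2933
P₀ = 0.411860
Lq = P₀·a^c·ρ / (c!·(1−ρ)²) = 0.411860·0.68155·0.2933/(6·0.49936)
= 0.02748

Final: 0.02748


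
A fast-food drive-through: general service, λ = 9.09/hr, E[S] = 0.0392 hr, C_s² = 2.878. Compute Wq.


ρ = λ·E[S] = 9.09·0.0392 = 0.3563
E[S²] = E[S]²(1+C_s²) = 0.0392²·(1+2.878) = 0.005959
Wq = λ·E[S²]/(2(1−ρ)) = 9.09·0.005959/(2·0.6437) = 0.04208 hr

Final: 0.04208 hr


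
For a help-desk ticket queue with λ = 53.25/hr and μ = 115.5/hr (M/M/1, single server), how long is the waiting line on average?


ρ = 53.25/115.5 = 0.4610
Lq = ρ²/(1−ρ) = 0.2126/0.5390 = 0.3944

Final: 0.3944


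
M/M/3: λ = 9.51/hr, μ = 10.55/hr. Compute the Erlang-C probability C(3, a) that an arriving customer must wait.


a = λ/μ = 0.9014; ρ = a/3 = 0.3005
P₀ = 0.402866 (from M/M/c formula)
C(c,a) = [a^c/(c!(1−ρ))]·P₀ = [0.73246/(6·0.6995)]·0.402866
= 0.17451·0.402866 = 0.070306

Final: 0.070306


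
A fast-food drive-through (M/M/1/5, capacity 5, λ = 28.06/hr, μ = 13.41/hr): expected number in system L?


ρ = 28.06/13.41 = 2.0925
L = ρ[1 − (K+1)ρ^K + Kρ^(K+1)] / [(1−ρ)(1−ρ^(K+1))]
Numerator: 2.0925·(1 − 6·40.113859 + 5·83.936979) = 376.647935
Denominator: (-1.0925)·(-82.936979) = 90.606021
L = 376.647935/90.606021 = 4.1570

Final: 4.1570


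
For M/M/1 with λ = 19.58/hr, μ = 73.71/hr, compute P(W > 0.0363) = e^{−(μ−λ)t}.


W ~ Exponential(μ−λ) for M/M/1.
μ − λ = 73.71 − 19.58 = 54.1300
P(W > t) = e^{−(μ−λ)t} = e^{−1.9649} = 0.140167

Final: 0.140167


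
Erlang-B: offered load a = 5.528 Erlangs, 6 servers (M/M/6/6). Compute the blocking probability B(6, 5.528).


B(c,a) = (a^c/c!) / Σ_{k=0}^{c} a^k/k!
a^6/6! = 39.634712
Σ terms (k=0..6): 1.00000 + 5.52800 + 15.27939 + 28.15483 + 38.90997 + 43.01886 + 39.63471 = 171.525763
B = 39.634712/171.525763 = 0.231071

Final: 0.231071


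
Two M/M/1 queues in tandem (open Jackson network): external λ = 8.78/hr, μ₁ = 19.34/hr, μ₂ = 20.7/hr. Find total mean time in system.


Each node sees arrival rate λ = 8.78/hr (tandem ⇒ throughput preserved).
W₁ = 1/(μ₁−λ) = 1/(19.34−8.78) = 0.09470 hr
W₂ = 1/(μ₂−λ) = 1/(20.7−8.78) = 0.08389 hr
W_total = W₁ + W₂ = 0.09470 + 0.08389 = 0.17859 hr

Final: 0.17859 hr


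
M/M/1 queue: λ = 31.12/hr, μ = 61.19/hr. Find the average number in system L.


ρ = λ/μ = 31.12/61.19 = 0.5086
L = ρ/(1−ρ) = 0.5086/(1 − 0.5086) = 0.5086/0.4914 = 1.0349

Final: 1.0349


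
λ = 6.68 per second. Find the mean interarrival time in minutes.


Mean interarrival time = 1/λ = 1/6.68 second = 0.14970 second
In minutes: 0.14970 × 0.0166667 = 0.002495 min

Final: 0.002495 min


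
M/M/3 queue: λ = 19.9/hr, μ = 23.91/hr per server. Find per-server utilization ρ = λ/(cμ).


ρ = λ/(cμ) = 19.9/(3·23.91) = 19.9/71.73 = 0.2774

Final: 0.2774


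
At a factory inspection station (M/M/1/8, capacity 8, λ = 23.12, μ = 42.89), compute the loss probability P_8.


ρ = λ/μ = 23.12/42.89 = 0.5391
P_K = (1−ρ)ρ^K/(1−ρ^(K+1)) = (0.4609·0.007129)/(1 − 0.003843)
= 0.003286/0.996157 = 0.003299

Final: 0.003299


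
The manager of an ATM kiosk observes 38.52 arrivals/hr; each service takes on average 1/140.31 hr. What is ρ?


ρ = λ/μ = 38.52/140.31 = 0.2745

Final: 0.2745


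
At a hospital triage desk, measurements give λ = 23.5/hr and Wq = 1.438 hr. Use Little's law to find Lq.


Lq = λWq = 23.5·1.438 = 33.7930

Final: 33.7930


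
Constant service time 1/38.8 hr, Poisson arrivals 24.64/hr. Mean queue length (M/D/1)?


ρ = 24.64/38.8 = 0.6351
M/D/1: Lq = ρ²/(2(1−ρ)) = 0.4033/(2·0.3649) = 0.55253

Final: 0.55253


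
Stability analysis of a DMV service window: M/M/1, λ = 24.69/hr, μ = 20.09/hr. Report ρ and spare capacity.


Total capacity cμ = 1·20.09 = 20.09/hr
ρ = λ/(cμ) = 24.69/20.09 = 1.2290
Stable ⇔ ρ < 1: NO
Spare capacity = cμ − λ = 20.09 − 24.69 = -4.60/hr

Final: ρ = 1.2290; unstable; margin = -4.60/hr


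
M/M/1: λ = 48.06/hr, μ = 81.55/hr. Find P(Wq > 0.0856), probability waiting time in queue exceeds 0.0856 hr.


ρ = 48.06/81.55 = 0.5893
P(Wq > t) = ρ·e^{−(μ−λ)t} = 0.5893·e^{−2.8667}
= 0.5893·0.056884 = 0.033523

Final: 0.033523


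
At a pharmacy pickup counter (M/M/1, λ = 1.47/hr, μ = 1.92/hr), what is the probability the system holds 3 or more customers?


ρ = 1.47/1.92 = 0.7656
P(N ≥ n) = ρ^n = 0.7656^3 = 0.448795

Final: 0.448795


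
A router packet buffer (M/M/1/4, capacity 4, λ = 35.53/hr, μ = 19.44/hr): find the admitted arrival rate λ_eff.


ρ = 1.8277; P_K = (1−ρ)ρ^4/(1−ρ^5) = 0.476208
λ_eff = λ(1 − P_K) = 35.53·(1 − 0.476208) = 35.53·0.523792 = 18.6103 /hr

Final: 18.6103 /hr


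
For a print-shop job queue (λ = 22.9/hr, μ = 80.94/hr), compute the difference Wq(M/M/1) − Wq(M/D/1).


ρ = 22.9/80.94 = 0.2829
Wq(M/M/1) = ρ/(μ−λ) = 0.2829/58.04 = 0.004875 hr
Wq(M/D/1) = ρ/(2(μ−λ)) = 0.002437 hr
Savings = 0.004875 − 0.002437 = 0.002437 hr

Final: 0.002437 hr


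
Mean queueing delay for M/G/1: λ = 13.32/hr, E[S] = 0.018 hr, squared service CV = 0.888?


ρ = λ·E[S] = 13.32·0.018 = 0.2398
E[S²] = E[S]²(1+C_s²) = 0.018²·(1+0.888) = 0.0006117
Wq = λ·E[S²]/(2(1−ρ)) = 13.32·0.0006117/(2·0.7602) = 0.005359 hr

Final: 0.005359 hr


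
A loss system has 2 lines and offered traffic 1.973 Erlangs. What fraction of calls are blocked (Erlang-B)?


B(c,a) = (a^c/c!) / Σ_{k=0}^{c} a^k/k!
a^2/2! = 1.946365
Σ terms (k=0..2): 1.00000 + 1.97300 + 1.94636 = 4.919365
B = 1.946365/4.919365 = 0.395654

Final: 0.395654


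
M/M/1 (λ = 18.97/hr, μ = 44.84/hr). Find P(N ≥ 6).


ρ = 18.97/44.84 = 0.4231
P(N ≥ n) = ρ^n = 0.4231^6 = 0.005733

Final: 0.005733


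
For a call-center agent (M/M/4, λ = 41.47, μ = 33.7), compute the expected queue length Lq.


a = λ/μ = 1.2306; ρ = a/4 = 0.3076
P₀ = 0.291013
Lq = P₀·a^c·ρ / (c!·(1−ρ)²) = 0.291013·2.29307·0.3076/(24·0.47936)
= 0.01784

Final: 0.01784


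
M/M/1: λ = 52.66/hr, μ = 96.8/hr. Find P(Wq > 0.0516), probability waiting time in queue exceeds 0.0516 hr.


ρ = 52.66/96.8 = 0.5440
P(Wq > t) = ρ·e^{−(μ−λ)t} = 0.5440·e^{−2.2776}
= 0.5440·0.102528 = 0.055776

Final: 0.055776


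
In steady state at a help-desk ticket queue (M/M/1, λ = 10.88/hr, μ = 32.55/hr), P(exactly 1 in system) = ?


ρ = 10.88/32.55 = 0.3343
P_n = (1−ρ)·ρ^n = (1 − 0.3343)·0.3343^1 = 0.6657·0.334255 = 0.222529

Final: 0.222529


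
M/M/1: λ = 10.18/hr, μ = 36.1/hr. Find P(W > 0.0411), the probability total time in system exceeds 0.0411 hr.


W ~ Exponential(μ−λ) for M/M/1.
μ − λ = 36.1 − 10.18 = 25.9200
P(W > t) = e^{−(μ−λ)t} = e^{−1.0653} = 0.344620

Final: 0.344620


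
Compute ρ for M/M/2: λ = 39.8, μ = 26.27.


ρ = λ/(cμ) = 39.8/(2·26.27) = 39.8/52.54 = 0.7575

Final: 0.7575


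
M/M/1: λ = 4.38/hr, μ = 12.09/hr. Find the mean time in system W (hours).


W = 1/(μ−λ) = 1/(12.09 − 4.38) = 1/7.71 = 0.1297 hr

Final: 0.1297 hr


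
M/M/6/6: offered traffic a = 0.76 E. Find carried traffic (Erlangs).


B(6,0.76) = 0.0001252 (Erlang-B)
Carried load = a(1 − B) = 0.76·(1 − 0.0001252) = 0.76·0.999875 = 0.7599 E

Final: 0.7599 Erlangs


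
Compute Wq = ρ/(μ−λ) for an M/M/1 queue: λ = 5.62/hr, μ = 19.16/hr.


ρ = 5.62/19.16 = 0.2933
Wq = ρ/(μ−λ) = 0.2933/(19.16 − 5.62) = 0.2933/13.54 = 0.02166 hr

Final: 0.02166 hr


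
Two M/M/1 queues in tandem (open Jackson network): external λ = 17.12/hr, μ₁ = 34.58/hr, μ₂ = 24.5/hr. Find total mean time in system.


Each node sees arrival rate λ = 17.12/hr (tandem ⇒ throughput preserved).
W₁ = 1/(μ₁−λ) = 1/(34.58−17.12) = 0.05727 hr
W₂ = 1/(μ₂−λ) = 1/(24.5−17.12) = 0.13550 hr
W_total = W₁ + W₂ = 0.05727 + 0.13550 = 0.19278 hr

Final: 0.19278 hr


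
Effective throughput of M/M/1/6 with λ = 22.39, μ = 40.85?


ρ = 0.5481; P_K = (1−ρ)ρ^6/(1−ρ^7) = 0.012437
λ_eff = λ(1 − P_K) = 22.39·(1 − 0.012437) = 22.39·0.987563 = 22.1115 /hr

Final: 22.1115 /hr


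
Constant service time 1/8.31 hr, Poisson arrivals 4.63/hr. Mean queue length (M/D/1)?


ρ = 4.63/8.31 = 0.5572
M/D/1: Lq = ρ²/(2(1−ρ)) = 0.3104/(2·0.4428) = 0.35050

Final: 0.35050


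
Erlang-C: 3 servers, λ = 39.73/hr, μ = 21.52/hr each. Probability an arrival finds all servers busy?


a = λ/μ = 1.8462; ρ = a/3 = 0.6154
P₀ = 0.137414 (from M/M/c formula)
C(c,a) = [a^c/(c!(1−ρ))]·P₀ = [6.29258/(6·0.3846)]·0.137414
= 2.72687·0.137414 = 0.374711

Final: 0.374711


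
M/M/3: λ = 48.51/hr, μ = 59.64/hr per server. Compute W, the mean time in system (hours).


a = 0.8134; ρ = 0.2711; P₀ = 0.441068
Lq = P₀·a^c·ρ/(c!(1−ρ)²) = 0.02019
Wq = Lq/λ = 0.02019/48.51 = 0.0004162 hr
W = Wq + 1/μ = 0.0004162 + 0.01677 = 0.01718 hr

Final: 0.01718 hr


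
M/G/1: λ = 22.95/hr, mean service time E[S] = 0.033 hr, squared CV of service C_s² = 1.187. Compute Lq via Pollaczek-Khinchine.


ρ = λ·E[S] = 22.95·0.033 = 0.7573
Lq = ρ²(1+C_s²)/(2(1−ρ)) = 0.5736·(1+1.187)/(2·0.2427)
= 0.5736·2.1870/0.4853 = 2.58483

Final: 2.58483


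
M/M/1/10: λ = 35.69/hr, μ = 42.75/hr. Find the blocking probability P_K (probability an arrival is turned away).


ρ = λ/μ = 35.69/42.75 = 0.8349
P_K = (1−ρ)ρ^K/(1−ρ^(K+1)) = (0.1651·0.164477)/(1 − 0.137314)
= 0.027163/0.862686 = 0.031486

Final: 0.031486


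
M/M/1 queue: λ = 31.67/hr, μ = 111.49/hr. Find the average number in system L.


ρ = λ/μ = 31.67/111.49 = 0.2841
L = ρ/(1−ρ) = 0.2841/(1 − 0.2841) = 0.2841/0.7159 = 0.3968

Final: 0.3968


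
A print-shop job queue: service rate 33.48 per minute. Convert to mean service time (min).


Mean service time = 1/μ = 1/33.48 minute = 0.02987 minute
In minutes: 0.02987 × 1 = 0.02987 min

Final: 0.02987 min


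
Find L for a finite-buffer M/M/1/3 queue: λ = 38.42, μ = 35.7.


ρ = 38.42/35.7 = 1.0762
L = ρ[1 − (K+1)ρ^K + Kρ^(K+1)] / [(1−ρ)(1−ρ^(K+1))]
Numerator: 1.0762·(1 − 4·1.246429 + 3·1.341395) = 0.041400
Denominator: (-0.07619)·(-0.341395) = 0.026011
L = 0.041400/0.026011 = 1.5916

Final: 1.5916


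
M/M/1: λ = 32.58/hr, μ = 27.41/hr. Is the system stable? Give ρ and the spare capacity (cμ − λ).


Total capacity cμ = 1·27.41 = 27.41/hr
ρ = λ/(cμ) = 32.58/27.41 = 1.1886
Stable ⇔ ρ < 1: NO
Spare capacity = cμ − λ = 27.41 − 32.58 = -5.17/hr

Final: ρ = 1.1886; unstable; margin = -5.17/hr


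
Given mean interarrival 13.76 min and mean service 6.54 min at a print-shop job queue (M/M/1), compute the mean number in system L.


λ = 60/13.76 = 4.3605 /hr
μ = 60/6.54 = 9.1743 /hr
ρ = λ/μ = 4.3605/9.1743 = 0.4753
L = ρ/(1−ρ) = 0.4753/0.5247 = 0.9058

Final: 0.9058


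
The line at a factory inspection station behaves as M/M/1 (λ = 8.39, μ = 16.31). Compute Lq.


ρ = 8.39/16.31 = 0.5144
Lq = ρ²/(1−ρ) = 0.2646/0.4856 = 0.5449

Final: 0.5449


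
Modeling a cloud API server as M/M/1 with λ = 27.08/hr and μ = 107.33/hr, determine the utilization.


ρ = λ/μ = 27.08/107.33 = 0.2523

Final: 0.2523


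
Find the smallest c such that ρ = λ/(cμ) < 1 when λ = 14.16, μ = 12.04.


Stability requires cμ > λ ⇔ c > λ/μ.
λ/μ = 14.16/12.04 = 1.1761
Minimum integer c = ⌊1.1761⌋ + 1 = 2
Check: 2·12.04 = 24.08 > 14.16, while 1·12.04 = 12.04 ≤ 14.16

Final: 2 servers


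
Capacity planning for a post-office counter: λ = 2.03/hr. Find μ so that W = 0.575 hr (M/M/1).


W = 1/(μ−λ) ⇒ μ − λ = 1/W = 1/0.575 = 1.7391
μ = λ + 1/W = 2.03 + 1.7391 = 3.7691 per hr

Final: 3.7691 /hr


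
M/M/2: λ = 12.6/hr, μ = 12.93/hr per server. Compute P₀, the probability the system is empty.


a = λ/μ = 12.6/12.93 = 0.9745; ρ = a/c = 0.4872
Σ_{k=0}^{1} a^k/k! (terms k=0..1) = 1.00000 + 0.97448 = 1.97448
Tail: a^2/(2!(1−ρ)) = 0.94961/(2·0.5128) = 0.92597
P₀ = 1/(1.97448 + 0.92597) = 1/2.90045 = 0.344774

Final: 0.344774


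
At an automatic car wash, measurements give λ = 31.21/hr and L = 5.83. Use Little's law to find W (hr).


W = L/λ = 5.83/31.21 = 0.1868 hr

Final: 0.1868 hr


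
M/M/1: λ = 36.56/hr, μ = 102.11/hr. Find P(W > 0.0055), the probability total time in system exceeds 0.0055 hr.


W ~ Exponential(μ−λ) for M/M/1.
μ − λ = 102.11 − 36.56 = 65.5500
P(W > t) = e^{−(μ−λ)t} = e^{−0.3605} = 0.697310

Final: 0.697310


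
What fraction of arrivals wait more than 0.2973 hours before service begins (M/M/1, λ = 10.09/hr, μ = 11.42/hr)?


ρ = 10.09/11.42 = 0.8835
P(Wq > t) = ρ·e^{−(μ−λ)t} = 0.8835·e^{−0.3954}
= 0.8835·0.673405 = 0.594978

Final: 0.594978


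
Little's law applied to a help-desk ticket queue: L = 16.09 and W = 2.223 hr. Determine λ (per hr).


λ = L/W = 16.09/2.223 = 7.2380 /hr

Final: 7.2380 /hr


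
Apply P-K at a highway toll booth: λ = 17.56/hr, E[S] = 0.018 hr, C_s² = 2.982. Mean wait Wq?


ρ = λ·E[S] = 17.56·0.018 = 0.3161
E[S²] = E[S]²(1+C_s²) = 0.018²·(1+2.982) = 0.001290
Wq = λ·E[S²]/(2(1−ρ)) = 17.56·0.001290/(2·0.6839) = 0.01656 hr

Final: 0.01656 hr


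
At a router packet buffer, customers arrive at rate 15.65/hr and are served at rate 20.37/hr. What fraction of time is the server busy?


ρ = λ/μ = 15.65/20.37 = 0.7683

Final: 0.7683


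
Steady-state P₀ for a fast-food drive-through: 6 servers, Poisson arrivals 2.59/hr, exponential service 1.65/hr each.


a = λ/μ = 2.59/1.65 = 1.5697; ρ = a/c = 0.2616
Σ_{k=0}^{5} a^k/k! (terms k=0..5) = 1.00000 + 1.56970 + 1.23197 + 0.64461 + 0.25296 + 0.07941 = 4.77865
Tail: a^6/(6!(1−ρ)) = 14.95874/(720·0.7384) = 0.02814
P₀ = 1/(4.77865 + 0.02814) = 1/4.80679 = 0.208039

Final: 0.208039


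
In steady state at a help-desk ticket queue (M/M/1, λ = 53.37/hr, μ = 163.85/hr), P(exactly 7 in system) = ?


ρ = 53.37/163.85 = 0.3257
P_n = (1−ρ)·ρ^n = (1 − 0.3257)·0.3257^7 = 0.6743·0.0003890 = 0.0002623

Final: 0.0002623


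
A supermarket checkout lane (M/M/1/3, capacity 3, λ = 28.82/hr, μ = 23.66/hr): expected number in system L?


ρ = 28.82/23.66 = 1.2181
L = ρ[1 − (K+1)ρ^K + Kρ^(K+1)] / [(1−ρ)(1−ρ^(K+1))]
Numerator: 1.2181·(1 − 4·1.807331 + 3·2.201491) = 0.456965
Denominator: (-0.2181)·(-1.201491) = 0.262033
L = 0.456965/0.262033 = 1.7439

Final: 1.7439


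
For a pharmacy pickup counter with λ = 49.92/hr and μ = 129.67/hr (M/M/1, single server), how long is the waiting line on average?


ρ = 49.92/129.67 = 0.3850
Lq = ρ²/(1−ρ) = 0.1482/0.6150 = 0.2410

Final: 0.2410


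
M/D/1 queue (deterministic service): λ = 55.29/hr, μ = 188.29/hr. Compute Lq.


ρ = 55.29/188.29 = 0.2936
M/D/1: Lq = ρ²/(2(1−ρ)) = 0.08623/(2·0.7064) = 0.06104

Final: 0.06104


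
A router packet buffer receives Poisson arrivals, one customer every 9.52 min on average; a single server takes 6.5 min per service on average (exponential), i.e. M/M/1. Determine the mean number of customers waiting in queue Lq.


λ = 60/9.52 = 6.3025 /hr
μ = 60/6.5 = 9.2308 /hr
ρ = λ/μ = 6.3025/9.2308 = 0.6828
Lq = ρ²/(1−ρ) = 0.4662/0.3172 = 1.4695

Final: 1.4695


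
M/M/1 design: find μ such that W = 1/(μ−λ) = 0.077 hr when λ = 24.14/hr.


W = 1/(μ−λ) ⇒ μ − λ = 1/W = 1/0.077 = 12.9870
μ = λ + 1/W = 24.14 + 12.9870 = 37.1270 per hr

Final: 37.1270 /hr


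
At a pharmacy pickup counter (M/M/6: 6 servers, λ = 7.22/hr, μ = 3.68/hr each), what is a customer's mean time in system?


a = 1.9620; ρ = 0.3270; P₀ = 0.140398
Lq = P₀·a^c·ρ/(c!(1−ρ)²) = 0.008029
Wq = Lq/λ = 0.008029/7.22 = 0.001112 hr
W = Wq + 1/μ = 0.001112 + 0.27174 = 0.27285 hr

Final: 0.27285 hr


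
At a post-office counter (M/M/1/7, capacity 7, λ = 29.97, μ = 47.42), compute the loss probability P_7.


ρ = λ/μ = 29.97/47.42 = 0.6320
P_K = (1−ρ)ρ^K/(1−ρ^(K+1)) = (0.3680·0.040279)/(1 − 0.025457)
= 0.014822/0.974543 = 0.015209

Final: 0.015209


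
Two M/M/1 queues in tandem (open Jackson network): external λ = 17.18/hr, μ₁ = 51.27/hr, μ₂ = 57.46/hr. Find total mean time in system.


Each node sees arrival rate λ = 17.18/hr (tandem ⇒ throughput preserved).
W₁ = 1/(μ₁−λ) = 1/(51.27−17.18) = 0.02933 hr
W₂ = 1/(μ₂−λ) = 1/(57.46−17.18) = 0.02483 hr
W_total = W₁ + W₂ = 0.02933 + 0.02483 = 0.05416 hr

Final: 0.05416 hr


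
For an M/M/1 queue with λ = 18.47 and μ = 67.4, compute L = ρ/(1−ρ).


ρ = λ/μ = 18.47/67.4 = 0.2740
L = ρ/(1−ρ) = 0.2740/(1 − 0.2740) = 0.2740/0.7260 = 0.3775

Final: 0.3775


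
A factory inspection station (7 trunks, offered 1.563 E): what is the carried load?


B(7,1.563) = 0.0009475 (Erlang-B)
Carried load = a(1 − B) = 1.563·(1 − 0.0009475) = 1.563·0.999053 = 1.5615 E

Final: 1.5615 Erlangs


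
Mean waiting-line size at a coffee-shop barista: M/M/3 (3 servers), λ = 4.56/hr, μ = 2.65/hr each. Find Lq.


a = λ/μ = 1.7208; ρ = a/3 = 0.5736
P₀ = 0.161480
Lq = P₀·a^c·ρ / (c!·(1−ρ)²) = 0.161480·5.09515·0.5736/(6·0.18183)
= 0.43257

Final: 0.43257


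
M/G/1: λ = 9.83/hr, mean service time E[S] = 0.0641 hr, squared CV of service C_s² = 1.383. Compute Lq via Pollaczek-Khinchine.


ρ = λ·E[S] = 9.83·0.0641 = 0.6301
Lq = ρ²(1+C_s²)/(2(1−ρ)) = 0.3970·(1+1.383)/(2·0.3699)
= 0.3970·2.3830/0.7398 = 1.27890

Final: 1.27890


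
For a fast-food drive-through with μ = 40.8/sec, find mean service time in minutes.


Mean service time = 1/μ = 1/40.8 second = 0.02451 second
In minutes: 0.02451 × 0.0166667 = 0.0004085 min

Final: 0.0004085 min


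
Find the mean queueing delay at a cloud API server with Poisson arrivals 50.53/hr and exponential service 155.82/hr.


ρ = 50.53/155.82 = 0.3243
Wq = ρ/(μ−λ) = 0.3243/(155.82 − 50.53) = 0.3243/105.29 = 0.003080 hr

Final: 0.003080 hr


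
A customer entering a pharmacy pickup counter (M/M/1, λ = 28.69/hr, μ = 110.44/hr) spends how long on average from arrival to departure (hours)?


W = 1/(μ−λ) = 1/(110.44 − 28.69) = 1/81.75 = 0.01223 hr

Final: 0.01223 hr


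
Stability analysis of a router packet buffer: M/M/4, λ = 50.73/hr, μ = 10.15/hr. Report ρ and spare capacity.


Total capacity cμ = 4·10.15 = 40.60/hr
ρ = λ/(cμ) = 50.73/40.60 = 1.2495
Stable ⇔ ρ < 1: NO
Spare capacity = cμ − λ = 40.60 − 50.73 = -10.13/hr

Final: ρ = 1.2495; unstable; margin = -10.13/hr


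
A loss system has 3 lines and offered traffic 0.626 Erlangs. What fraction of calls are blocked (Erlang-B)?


B(c,a) = (a^c/c!) / Σ_{k=0}^{c} a^k/k!
a^3/3! = 0.040886
Σ terms (k=0..3): 1.00000 + 0.62600 + 0.19594 + 0.04089 = 1.862824
B = 0.040886/1.862824 = 0.021948

Final: 0.021948


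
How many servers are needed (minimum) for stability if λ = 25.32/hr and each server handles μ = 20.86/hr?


Stability requires cμ > λ ⇔ c > λ/μ.
λ/μ = 25.32/20.86 = 1.2138
Minimum integer c = ⌊1.2138⌋ + 1 = 2
Check: 2·20.86 = 41.72 > 25.32, while 1·20.86 = 20.86 ≤ 25.32

Final: 2 servers


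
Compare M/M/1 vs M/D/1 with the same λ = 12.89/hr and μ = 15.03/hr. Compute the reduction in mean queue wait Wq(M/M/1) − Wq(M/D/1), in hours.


ρ = 12.89/15.03 = 0.8576
Wq(M/M/1) = ρ/(μ−λ) = 0.8576/2.14 = 0.40076 hr
Wq(M/D/1) = ρ/(2(μ−λ)) = 0.20038 hr
Savings = 0.40076 − 0.20038 = 0.20038 hr

Final: 0.20038 hr


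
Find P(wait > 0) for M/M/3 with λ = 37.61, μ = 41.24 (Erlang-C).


a = λ/μ = 0.9120; ρ = a/3 = 0.3040
P₀ = 0.398492 (from M/M/c formula)
C(c,a) = [a^c/(c!(1−ρ))]·P₀ = [0.75850/(6·0.6960)]·0.398492
= 0.18163·0.398492 = 0.072378

Final: 0.072378


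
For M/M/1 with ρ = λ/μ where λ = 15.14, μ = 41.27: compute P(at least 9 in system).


ρ = 15.14/41.27 = 0.3669
P(N ≥ n) = ρ^n = 0.3669^9 = 0.0001203

Final: 0.0001203


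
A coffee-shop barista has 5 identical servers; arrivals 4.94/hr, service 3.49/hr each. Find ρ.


ρ = λ/(cμ) = 4.94/(5·3.49) = 4.94/17.45 = 0.2831

Final: 0.2831


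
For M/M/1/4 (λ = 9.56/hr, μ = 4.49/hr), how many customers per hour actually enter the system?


ρ = 2.1292; P_K = (1−ρ)ρ^4/(1−ρ^5) = 0.542738
λ_eff = λ(1 − P_K) = 9.56·(1 − 0.542738) = 9.56·0.457262 = 4.3714 /hr

Final: 4.3714 /hr


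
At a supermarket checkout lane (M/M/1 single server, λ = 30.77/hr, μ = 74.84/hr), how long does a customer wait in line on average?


ρ = 30.77/74.84 = 0.4111
Wq = ρ/(μ−λ) = 0.4111/(74.84 − 30.77) = 0.4111/44.07 = 0.009329 hr

Final: 0.009329 hr


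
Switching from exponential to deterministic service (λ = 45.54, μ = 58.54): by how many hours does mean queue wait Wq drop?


ρ = 45.54/58.54 = 0.7779
Wq(M/M/1) = ρ/(μ−λ) = 0.7779/13.00 = 0.05984 hr
Wq(M/D/1) = ρ/(2(μ−λ)) = 0.02992 hr
Savings = 0.05984 − 0.02992 = 0.02992 hr

Final: 0.02992 hr


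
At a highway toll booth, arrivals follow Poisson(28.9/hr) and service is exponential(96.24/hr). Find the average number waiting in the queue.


ρ = 28.9/96.24 = 0.3003
Lq = ρ²/(1−ρ) = 0.09017/0.6997 = 0.1289

Final: 0.1289


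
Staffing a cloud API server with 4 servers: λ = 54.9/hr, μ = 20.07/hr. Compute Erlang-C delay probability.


a = λ/μ = 2.7354; ρ = a/4 = 0.6839
P₀ = 0.054743 (from M/M/c formula)
C(c,a) = [a^c/(c!(1−ρ))]·P₀ = [55.98864/(24·0.3161)]·0.054743
= 7.37912·0.054743 = 0.403956

Final: 0.403956


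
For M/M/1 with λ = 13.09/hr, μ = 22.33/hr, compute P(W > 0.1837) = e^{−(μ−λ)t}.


W ~ Exponential(μ−λ) for M/M/1.
μ − λ = 22.33 − 13.09 = 9.2400
P(W > t) = e^{−(μ−λ)t} = e^{−1.6974} = 0.183161

Final: 0.183161


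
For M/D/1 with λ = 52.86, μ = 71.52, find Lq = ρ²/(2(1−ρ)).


ρ = 52.86/71.52 = 0.7391
M/D/1: Lq = ρ²/(2(1−ρ)) = 0.5463/(2·0.2609) = 1.04685

Final: 1.04685


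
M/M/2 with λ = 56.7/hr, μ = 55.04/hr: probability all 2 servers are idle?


a = λ/μ = 56.7/55.04 = 1.0302; ρ = a/c = 0.5151
Σ_{k=0}^{1} a^k/k! (terms k=0..1) = 1.00000 + 1.03016 = 2.03016
Tail: a^2/(2!(1−ρ)) = 1.06123/(2·0.4849) = 1.09423
P₀ = 1/(2.03016 + 1.09423) = 1/3.12439 = 0.320062

Final: 0.320062


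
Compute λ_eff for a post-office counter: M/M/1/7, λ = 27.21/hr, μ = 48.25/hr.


ρ = 0.5639; P_K = (1−ρ)ρ^7/(1−ρ^8) = 0.007992
λ_eff = λ(1 − P_K) = 27.21·(1 − 0.007992) = 27.21·0.992008 = 26.9925 /hr

Final: 26.9925 /hr


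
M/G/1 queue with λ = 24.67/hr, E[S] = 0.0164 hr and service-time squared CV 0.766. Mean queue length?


ρ = λ·E[S] = 24.67·0.0164 = 0.4046
Lq = ρ²(1+C_s²)/(2(1−ρ)) = 0.1637·(1+0.766)/(2·0.5954)
= 0.1637·1.7660/1.1908 = 0.24276

Final: 0.24276


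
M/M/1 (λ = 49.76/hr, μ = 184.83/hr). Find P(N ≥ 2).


ρ = 49.76/184.83 = 0.2692
P(N ≥ n) = ρ^n = 0.2692^2 = 0.072480

Final: 0.072480


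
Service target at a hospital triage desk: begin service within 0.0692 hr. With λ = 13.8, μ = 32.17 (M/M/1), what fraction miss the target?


ρ = 13.8/32.17 = 0.4290
P(Wq > t) = ρ·e^{−(μ−λ)t} = 0.4290·e^{−1.2712}
= 0.4290·0.280494 = 0.120324

Final: 0.120324


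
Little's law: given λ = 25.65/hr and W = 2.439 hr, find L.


L = λW = 25.65·2.439 = 62.5603

Final: 62.5603


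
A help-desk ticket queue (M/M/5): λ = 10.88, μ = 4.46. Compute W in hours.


a = 2.4395; ρ = 0.4879; P₀ = 0.085354
Lq = P₀·a^c·ρ/(c!(1−ρ)²) = 0.11432
Wq = Lq/λ = 0.11432/10.88 = 0.01051 hr
W = Wq + 1/μ = 0.01051 + 0.22422 = 0.23472 hr

Final: 0.23472 hr


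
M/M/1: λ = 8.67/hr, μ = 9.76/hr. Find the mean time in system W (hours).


W = 1/(μ−λ) = 1/(9.76 − 8.67) = 1/1.09 = 0.9174 hr

Final: 0.9174 hr


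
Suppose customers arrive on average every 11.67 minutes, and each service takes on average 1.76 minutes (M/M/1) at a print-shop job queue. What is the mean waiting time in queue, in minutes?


λ = 60/11.67 = 5.1414 /hr
μ = 60/1.76 = 34.0909 /hr
ρ = λ/μ = 5.1414/34.0909 = 0.1508
Wq = ρ/(μ−λ) = 0.1508/(34.0909−5.1414) = 0.005210 hr
In minutes: 0.005210·60 = 0.3126 min

Final: 0.3126 min


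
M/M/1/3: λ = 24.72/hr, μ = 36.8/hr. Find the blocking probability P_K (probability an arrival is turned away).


ρ = λ/μ = 24.72/36.8 = 0.6717
P_K = (1−ρ)ρ^K/(1−ρ^(K+1)) = (0.3283·0.303111)/(1 − 0.203612)
= 0.099500/0.796388 = 0.124938

Final: 0.124938


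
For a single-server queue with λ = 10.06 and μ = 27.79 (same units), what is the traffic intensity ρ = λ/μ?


ρ = λ/μ = 10.06/27.79 = 0.3620

Final: 0.3620


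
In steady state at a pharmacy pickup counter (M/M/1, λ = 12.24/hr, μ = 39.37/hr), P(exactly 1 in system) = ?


ρ = 12.24/39.37 = 0.3109
P_n = (1−ρ)·ρ^n = (1 − 0.3109)·0.3109^1 = 0.6891·0.310897 = 0.214240

Final: 0.214240


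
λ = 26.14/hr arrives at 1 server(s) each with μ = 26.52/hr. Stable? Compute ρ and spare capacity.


Total capacity cμ = 1·26.52 = 26.52/hr
ρ = λ/(cμ) = 26.14/26.52 = 0.9857
Stable ⇔ ρ < 1: YES
Spare capacity = cμ − λ = 26.52 − 26.14 = 0.38/hr

Final: ρ = 0.9857; stable; margin = 0.38/hr


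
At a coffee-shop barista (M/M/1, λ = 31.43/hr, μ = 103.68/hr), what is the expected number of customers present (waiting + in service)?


ρ = λ/μ = 31.43/103.68 = 0.3031
L = ρ/(1−ρ) = 0.3031/(1 − 0.3031) = 0.3031/0.6969 = 0.4350

Final: 0.4350


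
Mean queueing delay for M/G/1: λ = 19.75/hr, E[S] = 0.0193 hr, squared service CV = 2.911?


ρ = λ·E[S] = 19.75·0.0193 = 0.3812
E[S²] = E[S]²(1+C_s²) = 0.0193²·(1+2.911) = 0.001457
Wq = λ·E[S²]/(2(1−ρ)) = 19.75·0.001457/(2·0.6188) = 0.02325 hr

Final: 0.02325 hr


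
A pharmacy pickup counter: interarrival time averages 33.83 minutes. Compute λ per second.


λ = 1/(interarrival time) in consistent units.
1 second = 0.0166667 min, so λ = 0.0166667/33.83 = 0.0004927 per second

Final: 0.0004927 /sec


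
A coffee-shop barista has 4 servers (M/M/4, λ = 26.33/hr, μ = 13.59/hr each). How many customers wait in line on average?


a = λ/μ = 1.9375; ρ = a/4 = 0.4844
P₀ = 0.139567
Lq = P₀·a^c·ρ / (c!·(1−ρ)²) = 0.139567·14.09047·0.4844/(24·0.26588)
= 0.14927

Final: 0.14927


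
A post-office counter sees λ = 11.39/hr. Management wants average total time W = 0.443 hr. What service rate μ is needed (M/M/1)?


W = 1/(μ−λ) ⇒ μ − λ = 1/W = 1/0.443 = 2.2573
μ = λ + 1/W = 11.39 + 2.2573 = 13.6473 per hr

Final: 13.6473 /hr


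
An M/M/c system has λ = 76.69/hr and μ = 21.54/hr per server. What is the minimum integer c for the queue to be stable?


Stability requires cμ > λ ⇔ c > λ/μ.
λ/μ = 76.69/21.54 = 3.5604
Minimum integer c = ⌊3.5604⌋ + 1 = 4
Check: 4·21.54 = 86.16 > 76.69, while 3·21.54 = 64.62 ≤ 76.69

Final: 4 servers


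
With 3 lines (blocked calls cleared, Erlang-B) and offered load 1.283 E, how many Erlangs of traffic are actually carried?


B(3,1.283) = 0.101789 (Erlang-B)
Carried load = a(1 − B) = 1.283·(1 − 0.101789) = 1.283·0.898211 = 1.1524 E

Final: 1.1524 Erlangs


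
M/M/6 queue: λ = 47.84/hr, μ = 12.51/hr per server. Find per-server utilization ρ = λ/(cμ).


ρ = λ/(cμ) = 47.84/(6·12.51) = 47.84/75.06 = 0.6374

Final: 0.6374


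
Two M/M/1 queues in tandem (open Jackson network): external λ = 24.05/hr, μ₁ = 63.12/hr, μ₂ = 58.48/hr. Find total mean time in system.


Each node sees arrival rate λ = 24.05/hr (tandem ⇒ throughput preserved).
W₁ = 1/(μ₁−λ) = 1/(63.12−24.05) = 0.02560 hr
W₂ = 1/(μ₂−λ) = 1/(58.48−24.05) = 0.02904 hr
W_total = W₁ + W₂ = 0.02560 + 0.02904 = 0.05464 hr

Final: 0.05464 hr


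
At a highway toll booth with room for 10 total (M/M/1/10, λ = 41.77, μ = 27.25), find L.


ρ = 41.77/27.25 = 1.5328
L = ρ[1 − (K+1)ρ^K + Kρ^(K+1)] / [(1−ρ)(1−ρ^(K+1))]
Numerator: 1.5328·(1 − 11·71.610991 + 10·109.768481) = 476.659169
Denominator: (-0.5328)·(-108.768481) = 57.956637
L = 476.659169/57.956637 = 8.2244

Final: 8.2244


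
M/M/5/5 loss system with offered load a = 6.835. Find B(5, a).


B(c,a) = (a^c/c!) / Σ_{k=0}^{c} a^k/k!
a^5/5! = 124.311512
Σ terms (k=0..5): 1.00000 + 6.83500 + 23.35861 + 53.21871 + 90.93746 + 124.31151 = 299.661293
B = 124.311512/299.661293 = 0.414840

Final: 0.414840


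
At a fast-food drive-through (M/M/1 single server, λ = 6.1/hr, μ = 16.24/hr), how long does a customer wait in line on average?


ρ = 6.1/16.24 = 0.3756
Wq = ρ/(μ−λ) = 0.3756/(16.24 − 6.1) = 0.3756/10.14 = 0.03704 hr

Final: 0.03704 hr


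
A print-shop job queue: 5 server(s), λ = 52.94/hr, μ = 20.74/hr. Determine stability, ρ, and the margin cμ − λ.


Total capacity cμ = 5·20.74 = 103.70/hr
ρ = λ/(cμ) = 52.94/103.70 = 0.5105
Stable ⇔ ρ < 1: YES
Spare capacity = cμ − λ = 103.70 − 52.94 = 50.76/hr

Final: ρ = 0.5105; stable; margin = 50.76/hr


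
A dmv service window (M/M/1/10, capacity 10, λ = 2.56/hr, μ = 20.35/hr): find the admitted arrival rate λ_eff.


ρ = 0.1258; P_K = (1−ρ)ρ^10/(1−ρ^11) = 8.677e-10
λ_eff = λ(1 − P_K) = 2.56·(1 − 8.677e-10) = 2.56·1.000000 = 2.5600 /hr

Final: 2.5600 /hr


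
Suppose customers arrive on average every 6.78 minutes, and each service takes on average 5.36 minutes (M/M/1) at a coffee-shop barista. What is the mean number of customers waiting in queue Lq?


λ = 60/6.78 = 8.8496 /hr
μ = 60/5.36 = 11.1940 /hr
ρ = λ/μ = 8.8496/11.1940 = 0.7906
Lq = ρ²/(1−ρ) = 0.6250/0.2094 = 2.9841

Final: 2.9841


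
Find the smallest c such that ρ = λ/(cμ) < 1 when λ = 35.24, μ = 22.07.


Stability requires cμ > λ ⇔ c > λ/μ.
λ/μ = 35.24/22.07 = 1.5967
Minimum integer c = ⌊1.5967⌋ + 1 = 2
Check: 2·22.07 = 44.14 > 35.24, while 1·22.07 = 22.07 ≤ 35.24

Final: 2 servers


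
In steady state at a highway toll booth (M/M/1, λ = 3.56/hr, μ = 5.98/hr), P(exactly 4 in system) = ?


ρ = 3.56/5.98 = 0.5953
P_n = (1−ρ)·ρ^n = (1 − 0.5953)·0.5953^4 = 0.4047·0.125602 = 0.050829

Final: 0.050829


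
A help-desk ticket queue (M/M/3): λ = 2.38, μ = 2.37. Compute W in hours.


a = 1.0042; ρ = 0.3347; P₀ = 0.362035
Lq = P₀·a^c·ρ/(c!(1−ρ)²) = 0.04622
Wq = Lq/λ = 0.04622/2.38 = 0.01942 hr
W = Wq + 1/μ = 0.01942 + 0.42194 = 0.44136 hr

Final: 0.44136 hr


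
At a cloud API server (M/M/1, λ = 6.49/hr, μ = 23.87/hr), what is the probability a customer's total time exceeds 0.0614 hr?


W ~ Exponential(μ−λ) for M/M/1.
μ − λ = 23.87 − 6.49 = 17.3800
P(W > t) = e^{−(μ−λ)t} = e^{−1.0671} = 0.343994

Final: 0.343994


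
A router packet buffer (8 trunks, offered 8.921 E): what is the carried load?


B(8,8.921) = 0.285077 (Erlang-B)
Carried load = a(1 − B) = 8.921·(1 − 0.285077) = 8.921·0.714923 = 6.3778 E

Final: 6.3778 Erlangs


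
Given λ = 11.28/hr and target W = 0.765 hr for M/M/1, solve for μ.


W = 1/(μ−λ) ⇒ μ − λ = 1/W = 1/0.765 = 1.3072
μ = λ + 1/W = 11.28 + 1.3072 = 12.5872 per hr

Final: 12.5872 /hr


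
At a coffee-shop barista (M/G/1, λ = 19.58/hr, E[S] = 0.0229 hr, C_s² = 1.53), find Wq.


ρ = λ·E[S] = 19.58·0.0229 = 0.4484
E[S²] = E[S]²(1+C_s²) = 0.0229²·(1+1.53) = 0.001327
Wq = λ·E[S²]/(2(1−ρ)) = 19.58·0.001327/(2·0.5516) = 0.02355 hr

Final: 0.02355 hr


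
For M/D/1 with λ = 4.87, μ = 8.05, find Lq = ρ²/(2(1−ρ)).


ρ = 4.87/8.05 = 0.6050
M/D/1: Lq = ρ²/(2(1−ρ)) = 0.3660/(2·0.3950) = 0.46324

Final: 0.46324


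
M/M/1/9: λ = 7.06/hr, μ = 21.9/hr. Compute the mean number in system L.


ρ = 7.06/21.9 = 0.3224
L = ρ[1 − (K+1)ρ^K + Kρ^(K+1)] / [(1−ρ)(1−ρ^(K+1))]
Numerator: 0.3224·(1 − 10·0.00003760 + 9·0.00001212) = 0.322288
Denominator: (0.6776)·(0.999988) = 0.677617
L = 0.322288/0.677617 = 0.4756

Final: 0.4756


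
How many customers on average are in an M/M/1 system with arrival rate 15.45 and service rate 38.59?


ρ = λ/μ = 15.45/38.59 = 0.4004
L = ρ/(1−ρ) = 0.4004/(1 − 0.4004) = 0.4004/0.5996 = 0.6677

Final: 0.6677


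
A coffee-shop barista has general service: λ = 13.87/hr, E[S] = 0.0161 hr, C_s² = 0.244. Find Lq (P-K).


ρ = λ·E[S] = 13.87·0.0161 = 0.2233
Lq = ρ²(1+C_s²)/(2(1−ρ)) = 0.04987·(1+0.244)/(2·0.7767)
= 0.04987·1.2440/1.5534 = 0.03993

Final: 0.03993


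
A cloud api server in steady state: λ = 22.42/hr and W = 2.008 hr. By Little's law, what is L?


L = λW = 22.42·2.008 = 45.0194

Final: 45.0194


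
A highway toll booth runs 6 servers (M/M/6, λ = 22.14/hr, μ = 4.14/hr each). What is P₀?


a = λ/μ = 22.14/4.14 = 5.3478; ρ = a/c = 0.8913
Σ_{k=0}^{5} a^k/k! (terms k=0..5) = 1.00000 + 5.34783 + 14.29962 + 25.49063 + 34.07986 + 36.45064 = 116.66858
Tail: a^6/(6!(1−ρ)) = 23391.80056/(720·0.1087) = 298.89523
P₀ = 1/(116.66858 + 298.89523) = 1/415.56381 = 0.002406

Final: 0.002406


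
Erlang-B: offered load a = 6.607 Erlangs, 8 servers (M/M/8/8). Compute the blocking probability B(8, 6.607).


B(c,a) = (a^c/c!) / Σ_{k=0}^{c} a^k/k!
a^8/8! = 90.056265
Σ terms (k=0..8): 1.00000 + 6.60700 + 21.82622 + 48.06862 + 79.39735 + 104.91565 + 115.52962 + 109.04346 + 90.05626 = 576.444187
B = 90.056265/576.444187 = 0.156227

Final: 0.156227


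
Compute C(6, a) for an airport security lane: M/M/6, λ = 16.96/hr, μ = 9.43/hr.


a = λ/μ = 1.7985; ρ = a/6 = 0.2998
P₀ = 0.165417 (from M/M/c formula)
C(c,a) = [a^c/(c!(1−ρ))]·P₀ = [33.84425/(720·0.7002)]·0.165417
= 0.06713·0.165417 = 0.011104

Final: 0.011104


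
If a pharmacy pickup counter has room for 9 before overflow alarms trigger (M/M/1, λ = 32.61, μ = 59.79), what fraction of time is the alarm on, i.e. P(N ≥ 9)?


ρ = 32.61/59.79 = 0.5454
P(N ≥ n) = ρ^n = 0.5454^9 = 0.004271

Final: 0.004271


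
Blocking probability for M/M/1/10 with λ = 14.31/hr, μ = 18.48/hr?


ρ = λ/μ = 14.31/18.48 = 0.7744
P_K = (1−ρ)ρ^K/(1−ρ^(K+1)) = (0.2256·0.077513)/(1 − 0.060023)
= 0.017491/0.939977 = 0.018608

Final: 0.018608


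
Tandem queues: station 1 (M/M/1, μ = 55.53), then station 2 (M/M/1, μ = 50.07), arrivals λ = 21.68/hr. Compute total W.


Each node sees arrival rate λ = 21.68/hr (tandem ⇒ throughput preserved).
W₁ = 1/(μ₁−λ) = 1/(55.53−21.68) = 0.02954 hr
W₂ = 1/(μ₂−λ) = 1/(50.07−21.68) = 0.03522 hr
W_total = W₁ + W₂ = 0.02954 + 0.03522 = 0.06477 hr

Final: 0.06477 hr


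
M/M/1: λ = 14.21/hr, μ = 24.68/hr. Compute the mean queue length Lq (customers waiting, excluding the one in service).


ρ = 14.21/24.68 = 0.5758
Lq = ρ²/(1−ρ) = 0.3315/0.4242 = 0.7814

Final: 0.7814


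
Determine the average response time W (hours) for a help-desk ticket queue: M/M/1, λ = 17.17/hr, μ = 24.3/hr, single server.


W = 1/(μ−λ) = 1/(24.3 − 17.17) = 1/7.13 = 0.1403 hr

Final: 0.1403 hr


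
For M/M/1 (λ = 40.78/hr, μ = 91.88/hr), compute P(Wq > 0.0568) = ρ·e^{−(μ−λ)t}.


ρ = 40.78/91.88 = 0.4438
P(Wq > t) = ρ·e^{−(μ−λ)t} = 0.4438·e^{−2.9025}
= 0.4438·0.054887 = 0.024361

Final: 0.024361


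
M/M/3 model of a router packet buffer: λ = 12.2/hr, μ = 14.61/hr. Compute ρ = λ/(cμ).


ρ = λ/(cμ) = 12.2/(3·14.61) = 12.2/43.83 = 0.2783

Final: 0.2783


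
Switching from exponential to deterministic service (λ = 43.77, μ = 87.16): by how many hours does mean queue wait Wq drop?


ρ = 43.77/87.16 = 0.5022
Wq(M/M/1) = ρ/(μ−λ) = 0.5022/43.39 = 0.01157 hr
Wq(M/D/1) = ρ/(2(μ−λ)) = 0.005787 hr
Savings = 0.01157 − 0.005787 = 0.005787 hr

Final: 0.005787 hr


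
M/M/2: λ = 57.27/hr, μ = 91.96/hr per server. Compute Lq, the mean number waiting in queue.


a = λ/μ = 0.6228; ρ = a/2 = 0.3114
P₀ = 0.525105
Lq = P₀·a^c·ρ / (c!·(1−ρ)²) = 0.525105·0.38784·0.3114/(2·0.47419)
= 0.06687

Final: 0.06687


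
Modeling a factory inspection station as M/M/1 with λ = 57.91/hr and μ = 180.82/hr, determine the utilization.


ρ = λ/μ = 57.91/180.82 = 0.3203

Final: 0.3203


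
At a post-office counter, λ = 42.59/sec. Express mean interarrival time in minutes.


Mean interarrival time = 1/λ = 1/42.59 second = 0.02348 second
In minutes: 0.02348 × 0.0166667 = 0.0003913 min

Final: 0.0003913 min


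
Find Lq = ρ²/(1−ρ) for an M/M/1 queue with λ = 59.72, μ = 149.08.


ρ = 59.72/149.08 = 0.4006
Lq = ρ²/(1−ρ) = 0.1605/0.5994 = 0.2677

Final: 0.2677


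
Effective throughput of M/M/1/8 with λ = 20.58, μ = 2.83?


ρ = 7.2721; P_K = (1−ρ)ρ^8/(1−ρ^9) = 0.862488
λ_eff = λ(1 − P_K) = 20.58·(1 − 0.862488) = 20.58·0.137512 = 2.8300 /hr

Final: 2.8300 /hr


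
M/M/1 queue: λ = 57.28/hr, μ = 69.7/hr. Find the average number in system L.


ρ = λ/μ = 57.28/69.7 = 0.8218
L = ρ/(1−ρ) = 0.8218/(1 − 0.8218) = 0.8218/0.1782 = 4.6119

Final: 4.6119


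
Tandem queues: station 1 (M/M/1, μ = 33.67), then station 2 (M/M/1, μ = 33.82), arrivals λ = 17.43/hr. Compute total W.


Each node sees arrival rate λ = 17.43/hr (tandem ⇒ throughput preserved).
W₁ = 1/(μ₁−λ) = 1/(33.67−17.43) = 0.06158 hr
W₂ = 1/(μ₂−λ) = 1/(33.82−17.43) = 0.06101 hr
W_total = W₁ + W₂ = 0.06158 + 0.06101 = 0.12259 hr

Final: 0.12259 hr


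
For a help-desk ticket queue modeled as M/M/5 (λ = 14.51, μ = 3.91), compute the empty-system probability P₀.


a = λ/μ = 14.51/3.91 = 3.7110; ρ = a/c = 0.7422
Σ_{k=0}^{4} a^k/k! (terms k=0..4) = 1.00000 + 3.71100 + 6.88575 + 8.51767 + 7.90226 = 28.01668
Tail: a^5/(5!(1−ρ)) = 703.80650/(120·0.2578) = 22.75036
P₀ = 1/(28.01668 + 22.75036) = 1/50.76704 = 0.019698

Final: 0.019698


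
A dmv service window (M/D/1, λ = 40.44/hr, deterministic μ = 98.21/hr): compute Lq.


ρ = 40.44/98.21 = 0.4118
M/D/1: Lq = ρ²/(2(1−ρ)) = 0.1696/(2·0.5882) = 0.14412

Final: 0.14412


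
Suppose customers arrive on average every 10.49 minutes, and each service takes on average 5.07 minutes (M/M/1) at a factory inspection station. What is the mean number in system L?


λ = 60/10.49 = 5.7197 /hr
μ = 60/5.07 = 11.8343 /hr
ρ = λ/μ = 5.7197/11.8343 = 0.4833
L = ρ/(1−ρ) = 0.4833/0.5167 = 0.9354

Final: 0.9354


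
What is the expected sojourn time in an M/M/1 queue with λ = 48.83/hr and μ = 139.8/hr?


W = 1/(μ−λ) = 1/(139.8 − 48.83) = 1/90.97 = 0.01099 hr

Final: 0.01099 hr
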